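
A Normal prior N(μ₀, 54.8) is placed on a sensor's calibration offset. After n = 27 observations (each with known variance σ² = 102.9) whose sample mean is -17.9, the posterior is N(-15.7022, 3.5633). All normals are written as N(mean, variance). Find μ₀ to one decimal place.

The posterior mean is a precision-weighted average: μ_n = (τ₀μ₀ + τ_data·x̄)/(τ₀+τ_data), with τ₀=1/σ₀² and τ_data=n/σ².
Here τ₀ = 1/54.8 = 0.018248 and τ_data = 27/102.9 = 0.262391, so τ_n = 0.280639.
Rearranging for μ₀: μ₀ = (μ_n·τ_n − τ_data·x̄)/τ₀ = (-15.7022·0.280639 − 0.262391·-17.9) / 0.018248 = 0.290149/0.018248 ≈ 15.9.

μ₀ = 15.9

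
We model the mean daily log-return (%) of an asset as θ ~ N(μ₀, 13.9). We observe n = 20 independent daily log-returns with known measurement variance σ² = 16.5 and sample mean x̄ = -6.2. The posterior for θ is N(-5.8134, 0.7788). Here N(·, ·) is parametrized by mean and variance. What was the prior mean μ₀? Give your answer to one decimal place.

μ₀ = 0.7

With known observation variance, the Normal–Normal posterior has precision τ_n = τ₀ + n/σ² and mean μ_n = (τ₀μ₀ + (n/σ²)x̄)/τ_n.
Here τ₀ = 1/13.9 = 0.071942 and τ_data = 20/16.5 = 1.212121, so τ_n = 1.284063.
Rearranging for μ₀: μ₀ = (μ_n·τ_n − τ_data·x̄)/τ₀ = (-5.8134·1.284063 − 1.212121·-6.2) / 0.071942 = 0.050378/0.071942 ≈ 0.7.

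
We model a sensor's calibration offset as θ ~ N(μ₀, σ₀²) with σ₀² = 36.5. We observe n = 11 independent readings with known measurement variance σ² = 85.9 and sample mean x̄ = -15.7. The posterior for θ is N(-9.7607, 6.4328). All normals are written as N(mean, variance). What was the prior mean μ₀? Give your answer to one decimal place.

μ₀ = 18.0

The posterior mean is a precision-weighted average: μ_n = (τ₀μ₀ + τ_data·x̄)/(τ₀+τ_data), with τ₀=1/σ₀² and τ_data=n/σ².
Here τ₀ = 1/36.5 = 0.027397 and τ_data = 11/85.9 = 0.128056, so τ_n = 0.155453.
Rearranging for μ₀: μ₀ = (μ_n·τ_n − τ_data·x̄)/τ₀ = (-9.7607·0.155453 − 0.128056·-15.7) / 0.027397 = 0.493149/0.027397 ≈ 18.0.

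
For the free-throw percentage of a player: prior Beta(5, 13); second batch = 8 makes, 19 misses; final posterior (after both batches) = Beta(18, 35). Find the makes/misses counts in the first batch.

5 makes and 3 misses

Sequential conjugate updates are equivalent to a single update on the pooled data, so total successes = posterior α − prior α and total failures = posterior β − prior β.
Total across both batches: 18−5=13 makes, 35−13=22 misses.
Subtract the second batch: 13−8=5 makes and 22−19=3 misses.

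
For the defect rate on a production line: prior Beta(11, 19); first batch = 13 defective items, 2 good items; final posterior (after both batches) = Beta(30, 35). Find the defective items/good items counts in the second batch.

6 defective items and 14 good items

Because Beta–binomial updating is additive in the counts, the combined data contributed (α_post−α_prior, β_post−β_prior) successes and failures.
Total across both batches: 30−11=19 defective items, 35−19=16 good items.
Subtract the first batch: 19−13=6 defective items and 16−2=14 good items.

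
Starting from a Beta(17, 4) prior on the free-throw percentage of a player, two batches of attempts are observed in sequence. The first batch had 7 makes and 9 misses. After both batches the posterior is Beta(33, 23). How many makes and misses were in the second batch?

Because Beta–binomial updating is additive in the counts, the combined data contributed (α_post−α_prior, β_post−β_prior) successes and failures.
Total across both batches: 33−17=16 makes, 23−4=19 misses.
Subtract the first batch: 16−7=9 makes and 19−9=10 misses.

9 makes and 10 misses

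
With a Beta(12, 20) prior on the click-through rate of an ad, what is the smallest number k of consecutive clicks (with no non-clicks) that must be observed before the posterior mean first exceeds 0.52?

k = 10

After k clicks and 0 non-clicks the posterior is Beta(12+k, 20), with mean (12+k)/(12+20+k).
Set (12+k)/(32+k) > 0.52 and solve: k > (0.52·32 − 12)/(1 − 0.52) = 9.667.
The smallest integer exceeding 9.667 is 10, and checking k=10: (22)/(42) = 0.5238 > 0.52.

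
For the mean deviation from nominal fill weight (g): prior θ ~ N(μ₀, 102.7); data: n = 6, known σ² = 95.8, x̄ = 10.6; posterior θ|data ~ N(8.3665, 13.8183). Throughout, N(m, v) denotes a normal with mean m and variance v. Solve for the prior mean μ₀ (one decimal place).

μ₀ = -6.0

With known observation variance, the Normal–Normal posterior has precision τ_n = τ₀ + n/σ² and mean μ_n = (τ₀μ₀ + (n/σ²)x̄)/τ_n.
Here τ₀ = 1/102.7 = 0.009737 and τ_data = 6/95.8 = 0.062630, so τ_n = 0.072367.
Rearranging for μ₀: μ₀ = (μ_n·τ_n − τ_data·x̄)/τ₀ = (8.3665·0.072367 − 0.062630·10.6) / 0.009737 = -0.058419/0.009737 ≈ -6.0.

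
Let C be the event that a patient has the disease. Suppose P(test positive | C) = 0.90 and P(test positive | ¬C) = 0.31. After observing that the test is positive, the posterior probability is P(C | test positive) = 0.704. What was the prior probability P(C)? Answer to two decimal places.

In odds form, posterior odds = prior odds × likelihood ratio, so prior odds = posterior odds ÷ LR.
Posterior odds = 0.704/(1−0.704) = 2.3784. LR = 0.90/0.31 = 2.9032.
Prior odds = 2.3784/2.9032 = 0.8192, so P(C) = 0.8192/(1+0.8192) ≈ 0.45.

P(C) = 0.45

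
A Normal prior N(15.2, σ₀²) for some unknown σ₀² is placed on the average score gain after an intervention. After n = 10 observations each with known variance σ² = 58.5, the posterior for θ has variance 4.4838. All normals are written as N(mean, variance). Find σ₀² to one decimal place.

σ₀² = 19.2

For the Normal–Normal model with known σ², precisions add: τ_n = τ₀ + n/σ².
So 1/σ₀² = 1/4.4838 − 10/58.5 = 0.223025 − 0.170940 = 0.052085.
Hence σ₀² = 1/0.052085 ≈ 19.2.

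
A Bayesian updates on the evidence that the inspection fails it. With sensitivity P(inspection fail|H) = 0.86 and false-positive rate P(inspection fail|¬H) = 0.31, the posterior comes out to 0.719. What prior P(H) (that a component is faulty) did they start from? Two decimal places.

P(H) = 0.48

Bayes' rule in odds form gives O(H|E) = O(H)·[P(E|H)/P(E|¬H)], hence O(H) = O(H|E)/LR.
Posterior odds = 0.719/(1−0.719) = 2.5587. LR = 0.86/0.31 = 2.7742.
Prior odds = 2.5587/2.7742 = 0.9223, so P(H) = 0.9223/(1+0.9223) ≈ 0.48.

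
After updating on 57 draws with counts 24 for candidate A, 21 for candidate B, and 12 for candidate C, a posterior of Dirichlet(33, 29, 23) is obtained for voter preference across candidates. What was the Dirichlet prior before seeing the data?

For a Dirichlet(α) prior with multinomial counts c, the posterior is Dirichlet(α + c) componentwise.
Subtract each count from the matching posterior parameter: 33−24=9, 29−21=8, 23−12=11.

Dirichlet(9, 8, 11)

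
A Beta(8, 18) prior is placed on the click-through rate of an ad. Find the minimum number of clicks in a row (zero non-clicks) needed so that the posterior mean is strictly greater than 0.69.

k = 33

After k clicks and 0 non-clicks the posterior is Beta(8+k, 18), with mean (8+k)/(8+18+k).
Set (8+k)/(26+k) > 0.69 and solve: k > (0.69·26 − 8)/(1 − 0.69) = 32.065.
The smallest integer exceeding 32.065 is 33, and checking k=33: (41)/(59) = 0.6949 > 0.69.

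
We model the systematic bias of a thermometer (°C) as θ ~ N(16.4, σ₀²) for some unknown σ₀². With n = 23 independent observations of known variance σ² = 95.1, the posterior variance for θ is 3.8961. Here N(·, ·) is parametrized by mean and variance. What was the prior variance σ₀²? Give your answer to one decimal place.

For the Normal–Normal model with known σ², precisions add: τ_n = τ₀ + n/σ².
So 1/σ₀² = 1/3.8961 − 23/95.1 = 0.256667 − 0.241851 = 0.014816.
Hence σ₀² = 1/0.014816 ≈ 67.5.

σ₀² = 67.5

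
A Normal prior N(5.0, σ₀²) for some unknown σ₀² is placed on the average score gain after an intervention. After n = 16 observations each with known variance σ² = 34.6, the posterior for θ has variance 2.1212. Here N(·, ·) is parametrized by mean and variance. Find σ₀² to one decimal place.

For the Normal–Normal model with known σ², precisions add: τ_n = τ₀ + n/σ².
So 1/σ₀² = 1/2.1212 − 16/34.6 = 0.471431 − 0.462428 = 0.009003.
Hence σ₀² = 1/0.009003 ≈ 111.1.

σ₀² = 111.1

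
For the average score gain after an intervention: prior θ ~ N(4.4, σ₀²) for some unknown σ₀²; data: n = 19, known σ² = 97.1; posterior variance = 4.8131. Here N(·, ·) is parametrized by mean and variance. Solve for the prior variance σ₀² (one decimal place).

σ₀² = 82.7

For the Normal–Normal model with known σ², precisions add: τ_n = τ₀ + n/σ².
So 1/σ₀² = 1/4.8131 − 19/97.1 = 0.207766 − 0.195675 = 0.012091.
Hence σ₀² = 1/0.012091 ≈ 82.7.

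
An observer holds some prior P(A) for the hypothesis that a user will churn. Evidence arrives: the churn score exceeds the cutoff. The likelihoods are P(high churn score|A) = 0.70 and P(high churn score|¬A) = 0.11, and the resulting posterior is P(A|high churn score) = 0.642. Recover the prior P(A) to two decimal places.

P(A) = 0.22

Bayes' rule in odds form gives O(A|E) = O(A)·[P(E|A)/P(E|¬A)], hence O(A) = O(A|E)/LR.
Posterior odds = 0.642/(1−0.642) = 1.7933. LR = 0.70/0.11 = 6.3636.
Prior odds = 1.7933/6.3636 = 0.2818, so P(A) = 0.2818/(1+0.2818) ≈ 0.22.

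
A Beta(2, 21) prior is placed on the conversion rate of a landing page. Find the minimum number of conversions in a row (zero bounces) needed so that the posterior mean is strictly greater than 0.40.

k = 13

After k conversions and 0 bounces the posterior is Beta(2+k, 21), with mean (2+k)/(2+21+k).
Set (2+k)/(23+k) > 0.40 and solve: k > (0.40·23 − 2)/(1 − 0.40) = 12.000.
The smallest integer exceeding 12.000 is 13.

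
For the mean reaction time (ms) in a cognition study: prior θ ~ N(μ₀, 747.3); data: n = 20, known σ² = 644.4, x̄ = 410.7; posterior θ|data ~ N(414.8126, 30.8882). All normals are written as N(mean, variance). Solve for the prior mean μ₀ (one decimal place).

μ₀ = 510.2

The posterior mean is a precision-weighted average: μ_n = (τ₀μ₀ + τ_data·x̄)/(τ₀+τ_data), with τ₀=1/σ₀² and τ_data=n/σ².
Here τ₀ = 1/747.3 = 0.001338 and τ_data = 20/644.4 = 0.031037, so τ_n = 0.032375.
Rearranging for μ₀: μ₀ = (μ_n·τ_n − τ_data·x̄)/τ₀ = (414.8126·0.032375 − 0.031037·410.7) / 0.001338 = 0.682662/0.001338 ≈ 510.2.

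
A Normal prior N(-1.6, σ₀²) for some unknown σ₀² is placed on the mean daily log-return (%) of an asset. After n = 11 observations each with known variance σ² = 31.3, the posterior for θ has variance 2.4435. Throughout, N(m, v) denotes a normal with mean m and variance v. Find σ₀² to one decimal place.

σ₀² = 17.3

For the Normal–Normal model with known σ², precisions add: τ_n = τ₀ + n/σ².
So 1/σ₀² = 1/2.4435 − 11/31.3 = 0.409249 − 0.351438 = 0.057811.
Hence σ₀² = 1/0.057811 ≈ 17.3.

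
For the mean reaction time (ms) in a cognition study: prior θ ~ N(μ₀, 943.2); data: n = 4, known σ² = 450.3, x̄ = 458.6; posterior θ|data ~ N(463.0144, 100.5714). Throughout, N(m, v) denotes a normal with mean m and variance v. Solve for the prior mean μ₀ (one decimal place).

μ₀ = 500.0

With known observation variance, the Normal–Normal posterior has precision τ_n = τ₀ + n/σ² and mean μ_n = (τ₀μ₀ + (n/σ²)x̄)/τ_n.
Here τ₀ = 1/943.2 = 0.001060 and τ_data = 4/450.3 = 0.008883, so τ_n = 0.009943.
Rearranging for μ₀: μ₀ = (μ_n·τ_n − τ_data·x̄)/τ₀ = (463.0144·0.009943 − 0.008883·458.6) / 0.001060 = 0.530008/0.001060 ≈ 500.0.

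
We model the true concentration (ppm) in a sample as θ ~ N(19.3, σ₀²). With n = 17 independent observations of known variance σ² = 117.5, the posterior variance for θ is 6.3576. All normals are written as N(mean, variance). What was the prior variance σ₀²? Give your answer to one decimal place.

Posterior precision equals prior precision plus data precision: 1/σ_n² = 1/σ₀² + n/σ².
So 1/σ₀² = 1/6.3576 − 17/117.5 = 0.157292 − 0.144681 = 0.012611.
Hence σ₀² = 1/0.012611 ≈ 79.3.

σ₀² = 79.3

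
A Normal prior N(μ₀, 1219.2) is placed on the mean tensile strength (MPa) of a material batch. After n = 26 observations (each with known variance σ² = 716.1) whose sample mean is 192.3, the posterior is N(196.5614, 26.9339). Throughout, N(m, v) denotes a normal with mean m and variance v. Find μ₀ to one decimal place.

The posterior mean is a precision-weighted average: μ_n = (τ₀μ₀ + τ_data·x̄)/(τ₀+τ_data), with τ₀=1/σ₀² and τ_data=n/σ².
Here τ₀ = 1/1219.2 = 0.000820 and τ_data = 26/716.1 = 0.036308, so τ_n = 0.037128.
Rearranging for μ₀: μ₀ = (μ_n·τ_n − τ_data·x̄)/τ₀ = (196.5614·0.037128 − 0.036308·192.3) / 0.000820 = 0.315903/0.000820 ≈ 385.2.

μ₀ = 385.2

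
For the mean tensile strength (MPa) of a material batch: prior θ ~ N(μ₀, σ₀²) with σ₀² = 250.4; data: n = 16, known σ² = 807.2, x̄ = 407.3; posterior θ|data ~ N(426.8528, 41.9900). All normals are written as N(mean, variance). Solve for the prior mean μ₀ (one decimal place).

The posterior mean is a precision-weighted average: μ_n = (τ₀μ₀ + τ_data·x̄)/(τ₀+τ_data), with τ₀=1/σ₀² and τ_data=n/σ².
Here τ₀ = 1/250.4 = 0.003994 and τ_data = 16/807.2 = 0.019822, so τ_n = 0.023816.
Rearranging for μ₀: μ₀ = (μ_n·τ_n − τ_data·x̄)/τ₀ = (426.8528·0.023816 − 0.019822·407.3) / 0.003994 = 2.092426/0.003994 ≈ 523.9.

μ₀ = 523.9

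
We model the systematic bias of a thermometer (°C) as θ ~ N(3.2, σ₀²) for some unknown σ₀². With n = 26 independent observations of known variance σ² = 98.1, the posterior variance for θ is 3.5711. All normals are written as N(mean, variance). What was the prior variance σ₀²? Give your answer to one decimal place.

For the Normal–Normal model with known σ², precisions add: τ_n = τ₀ + n/σ².
So 1/σ₀² = 1/3.5711 − 26/98.1 = 0.280026 − 0.265036 = 0.014990.
Hence σ₀² = 1/0.014990 ≈ 66.7.

σ₀² = 66.7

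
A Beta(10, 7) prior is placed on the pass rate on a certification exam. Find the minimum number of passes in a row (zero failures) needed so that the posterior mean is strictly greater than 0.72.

k = 9

After k passes and 0 failures the posterior is Beta(10+k, 7), with mean (10+k)/(10+7+k).
Set (10+k)/(17+k) > 0.72 and solve: k > (0.72·17 − 10)/(1 − 0.72) = 8.000.
The smallest integer exceeding 8.000 is 9, and checking k=9: (19)/(26) = 0.7308 > 0.72.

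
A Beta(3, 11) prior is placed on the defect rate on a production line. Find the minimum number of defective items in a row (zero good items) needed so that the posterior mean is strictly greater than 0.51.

After k defective items and 0 good items the posterior is Beta(3+k, 11), with mean (3+k)/(3+11+k).
Set (3+k)/(14+k) > 0.51 and solve: k > (0.51·14 − 3)/(1 − 0.51) = 8.449.
The smallest integer exceeding 8.449 is 9.

k = 9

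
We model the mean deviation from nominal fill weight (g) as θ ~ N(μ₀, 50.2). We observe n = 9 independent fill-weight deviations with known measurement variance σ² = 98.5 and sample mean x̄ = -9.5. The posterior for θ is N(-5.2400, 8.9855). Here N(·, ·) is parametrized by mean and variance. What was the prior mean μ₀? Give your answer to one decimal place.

μ₀ = 14.3

With known observation variance, the Normal–Normal posterior has precision τ_n = τ₀ + n/σ² and mean μ_n = (τ₀μ₀ + (n/σ²)x̄)/τ_n.
Here τ₀ = 1/50.2 = 0.019920 and τ_data = 9/98.5 = 0.091371, so τ_n = 0.111291.
Rearranging for μ₀: μ₀ = (μ_n·τ_n − τ_data·x̄)/τ₀ = (-5.2400·0.111291 − 0.091371·-9.5) / 0.019920 = 0.284860/0.019920 ≈ 14.3.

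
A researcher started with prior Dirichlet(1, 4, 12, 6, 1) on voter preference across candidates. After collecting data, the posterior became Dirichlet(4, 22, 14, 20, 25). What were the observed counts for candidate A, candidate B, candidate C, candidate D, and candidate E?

For a Dirichlet(α) prior with multinomial counts c, the posterior is Dirichlet(α + c) componentwise.
Counts are posterior − prior componentwise: 4−1=3, 22−4=18, 14−12=2, 20−6=14, 25−1=24.

counts (3, 18, 2, 14, 24)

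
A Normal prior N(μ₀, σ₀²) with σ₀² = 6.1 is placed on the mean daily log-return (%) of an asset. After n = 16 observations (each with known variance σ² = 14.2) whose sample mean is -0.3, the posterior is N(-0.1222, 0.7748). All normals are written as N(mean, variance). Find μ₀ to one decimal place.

The posterior mean is a precision-weighted average: μ_n = (τ₀μ₀ + τ_data·x̄)/(τ₀+τ_data), with τ₀=1/σ₀² and τ_data=n/σ².
Here τ₀ = 1/6.1 = 0.163934 and τ_data = 16/14.2 = 1.126761, so τ_n = 1.290695.
Rearranging for μ₀: μ₀ = (μ_n·τ_n − τ_data·x̄)/τ₀ = (-0.1222·1.290695 − 1.126761·-0.3) / 0.163934 = 0.180305/0.163934 ≈ 1.1.

μ₀ = 1.1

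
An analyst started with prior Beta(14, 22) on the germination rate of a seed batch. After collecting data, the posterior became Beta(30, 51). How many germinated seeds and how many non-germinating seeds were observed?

16 germinated seeds and 29 non-germinating seeds

Beta is conjugate to the binomial likelihood: posterior = Beta(a+s, b+f).
So s = 30 − 14 = 16 and f = 51 − 22 = 29.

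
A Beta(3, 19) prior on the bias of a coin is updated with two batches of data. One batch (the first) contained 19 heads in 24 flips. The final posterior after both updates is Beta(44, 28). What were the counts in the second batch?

22 heads and 4 tails

Sequential conjugate updates are equivalent to a single update on the pooled data, so total successes = posterior α − prior α and total failures = posterior β − prior β.
Total across both batches: 44−3=41 heads, 28−19=9 tails.
Subtract the first batch: 41−19=22 heads and 9−5=4 tails.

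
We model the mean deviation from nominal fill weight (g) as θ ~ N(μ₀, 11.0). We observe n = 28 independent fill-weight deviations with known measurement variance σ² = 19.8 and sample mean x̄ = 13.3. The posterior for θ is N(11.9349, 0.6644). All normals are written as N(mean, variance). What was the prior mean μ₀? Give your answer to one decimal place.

μ₀ = -9.3

The posterior mean is a precision-weighted average: μ_n = (τ₀μ₀ + τ_data·x̄)/(τ₀+τ_data), with τ₀=1/σ₀² and τ_data=n/σ².
Here τ₀ = 1/11.0 = 0.090909 and τ_data = 28/19.8 = 1.414141, so τ_n = 1.505050.
Rearranging for μ₀: μ₀ = (μ_n·τ_n − τ_data·x̄)/τ₀ = (11.9349·1.505050 − 1.414141·13.3) / 0.090909 = -0.845454/0.090909 ≈ -9.3.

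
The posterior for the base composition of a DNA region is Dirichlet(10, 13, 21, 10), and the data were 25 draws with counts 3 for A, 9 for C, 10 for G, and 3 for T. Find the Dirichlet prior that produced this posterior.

For a Dirichlet(α) prior with multinomial counts c, the posterior is Dirichlet(α + c) componentwise.
Subtract each count from the matching posterior parameter: 10−3=7, 13−9=4, 21−10=11, 10−3=7.

Dirichlet(7, 4, 11, 7)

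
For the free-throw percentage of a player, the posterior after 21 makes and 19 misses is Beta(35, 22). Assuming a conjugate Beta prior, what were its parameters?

Beta(14, 3)

Beta is conjugate to the binomial likelihood: posterior = Beta(a+s, b+f).
So a = 35 − 21 = 14 and b = 22 − 19 = 3.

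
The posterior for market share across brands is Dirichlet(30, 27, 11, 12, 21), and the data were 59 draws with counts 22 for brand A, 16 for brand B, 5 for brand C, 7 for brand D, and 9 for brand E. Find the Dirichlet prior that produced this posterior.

For a Dirichlet(α) prior with multinomial counts c, the posterior is Dirichlet(α + c) componentwise.
Subtract each count from the matching posterior parameter: 30−22=8, 27−16=11, 11−5=6, 12−7=5, 21−9=12.

Dirichlet(8, 11, 6, 5, 12)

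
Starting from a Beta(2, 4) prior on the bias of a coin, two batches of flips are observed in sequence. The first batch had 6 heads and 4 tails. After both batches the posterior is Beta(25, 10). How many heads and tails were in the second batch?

17 heads and 2 tails

Sequential conjugate updates are equivalent to a single update on the pooled data, so total successes = posterior α − prior α and total failures = posterior β − prior β.
Total across both batches: 25−2=23 heads, 10−4=6 tails.
Subtract the first batch: 23−6=17 heads and 6−4=2 tails.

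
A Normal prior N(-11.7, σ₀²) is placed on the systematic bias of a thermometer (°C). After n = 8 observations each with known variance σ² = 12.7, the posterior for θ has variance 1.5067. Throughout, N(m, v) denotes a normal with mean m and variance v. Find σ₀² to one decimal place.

Posterior precision equals prior precision plus data precision: 1/σ_n² = 1/σ₀² + n/σ².
So 1/σ₀² = 1/1.5067 − 8/12.7 = 0.663702 − 0.629921 = 0.033781.
Hence σ₀² = 1/0.033781 ≈ 29.6.

σ₀² = 29.6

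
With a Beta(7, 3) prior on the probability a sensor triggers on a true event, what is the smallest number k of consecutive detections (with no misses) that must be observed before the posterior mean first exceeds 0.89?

k = 18

After k detections and 0 misses the posterior is Beta(7+k, 3), with mean (7+k)/(7+3+k).
Set (7+k)/(10+k) > 0.89 and solve: k > (0.89·10 − 7)/(1 − 0.89) = 17.273.
The smallest integer exceeding 17.273 is 18, and checking k=18: (25)/(28) = 0.8929 > 0.89.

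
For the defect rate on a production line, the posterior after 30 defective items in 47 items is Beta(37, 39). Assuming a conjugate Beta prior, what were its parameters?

Beta is conjugate to the binomial likelihood: posterior = Beta(a+s, b+f).
So a = 37 − 30 = 7 and b = 39 − 17 = 22.

Beta(7, 22)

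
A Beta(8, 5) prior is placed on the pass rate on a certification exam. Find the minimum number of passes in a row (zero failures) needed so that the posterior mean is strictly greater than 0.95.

After k passes and 0 failures the posterior is Beta(8+k, 5), with mean (8+k)/(8+5+k).
Set (8+k)/(13+k) > 0.95 and solve: k > (0.95·13 − 8)/(1 − 0.95) = 87.000.
The smallest integer exceeding 87.000 is 88.

k = 88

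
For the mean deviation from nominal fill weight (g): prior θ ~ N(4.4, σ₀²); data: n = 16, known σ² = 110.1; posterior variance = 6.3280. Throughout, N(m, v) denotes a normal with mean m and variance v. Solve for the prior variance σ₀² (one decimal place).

σ₀² = 78.7

For the Normal–Normal model with known σ², precisions add: τ_n = τ₀ + n/σ².
So 1/σ₀² = 1/6.3280 − 16/110.1 = 0.158028 − 0.145322 = 0.012706.
Hence σ₀² = 1/0.012706 ≈ 78.7.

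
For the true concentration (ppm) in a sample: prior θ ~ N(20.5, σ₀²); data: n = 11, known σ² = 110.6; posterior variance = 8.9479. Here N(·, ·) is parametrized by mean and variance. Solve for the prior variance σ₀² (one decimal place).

σ₀² = 81.3

For the Normal–Normal model with known σ², precisions add: τ_n = τ₀ + n/σ².
So 1/σ₀² = 1/8.9479 − 11/110.6 = 0.111758 − 0.099458 = 0.012300.
Hence σ₀² = 1/0.012300 ≈ 81.3.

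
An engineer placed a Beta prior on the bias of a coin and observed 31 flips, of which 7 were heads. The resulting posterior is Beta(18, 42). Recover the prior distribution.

Beta(11, 18)

Beta is conjugate to the binomial likelihood: posterior = Beta(a+s, b+f).
Subtract the data counts: 18−7=11, 42−24=18.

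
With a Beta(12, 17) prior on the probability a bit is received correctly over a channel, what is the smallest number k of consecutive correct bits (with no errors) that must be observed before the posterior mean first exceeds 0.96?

After k correct bits and 0 errors the posterior is Beta(12+k, 17), with mean (12+k)/(12+17+k).
Set (12+k)/(29+k) > 0.96 and solve: k > (0.96·29 − 12)/(1 − 0.96) = 396.000.
The smallest integer exceeding 396.000 is 397.

k = 397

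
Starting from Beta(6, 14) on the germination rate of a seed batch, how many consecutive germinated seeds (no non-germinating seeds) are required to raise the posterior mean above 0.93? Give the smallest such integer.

k = 181

After k germinated seeds and 0 non-germinating seeds the posterior is Beta(6+k, 14), with mean (6+k)/(6+14+k).
Set (6+k)/(20+k) > 0.93 and solve: k > (0.93·20 − 6)/(1 − 0.93) = 180.000.
The smallest integer exceeding 180.000 is 181.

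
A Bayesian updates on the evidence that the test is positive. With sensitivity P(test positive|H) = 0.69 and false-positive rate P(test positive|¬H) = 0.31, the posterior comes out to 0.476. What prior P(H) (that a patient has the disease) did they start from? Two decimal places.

In odds form, posterior odds = prior odds × likelihood ratio, so prior odds = posterior odds ÷ LR.
Posterior odds = 0.476/(1−0.476) = 0.9084. LR = 0.69/0.31 = 2.2258.
Prior odds = 0.9084/2.2258 = 0.4081, so P(H) = 0.4081/(1+0.4081) ≈ 0.29.

P(H) = 0.29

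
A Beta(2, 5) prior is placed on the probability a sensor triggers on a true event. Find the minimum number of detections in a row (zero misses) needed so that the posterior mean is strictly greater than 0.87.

k = 32

After k detections and 0 misses the posterior is Beta(2+k, 5), with mean (2+k)/(2+5+k).
Set (2+k)/(7+k) > 0.87 and solve: k > (0.87·7 − 2)/(1 − 0.87) = 31.462.
The smallest integer exceeding 31.462 is 32.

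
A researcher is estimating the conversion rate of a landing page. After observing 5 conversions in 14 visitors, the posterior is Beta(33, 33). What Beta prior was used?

Beta(28, 24)

Beta is conjugate to the binomial likelihood: posterior = Beta(α+s, β+f).
So α = 33 − 5 = 28 and β = 33 − 9 = 24.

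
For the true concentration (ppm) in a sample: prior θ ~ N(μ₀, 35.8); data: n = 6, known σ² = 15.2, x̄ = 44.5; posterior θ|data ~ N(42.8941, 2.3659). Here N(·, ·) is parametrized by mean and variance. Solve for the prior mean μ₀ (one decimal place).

μ₀ = 20.2

The posterior mean is a precision-weighted average: μ_n = (τ₀μ₀ + τ_data·x̄)/(τ₀+τ_data), with τ₀=1/σ₀² and τ_data=n/σ².
Here τ₀ = 1/35.8 = 0.027933 and τ_data = 6/15.2 = 0.394737, so τ_n = 0.422670.
Rearranging for μ₀: μ₀ = (μ_n·τ_n − τ_data·x̄)/τ₀ = (42.8941·0.422670 − 0.394737·44.5) / 0.027933 = 0.564253/0.027933 ≈ 20.2.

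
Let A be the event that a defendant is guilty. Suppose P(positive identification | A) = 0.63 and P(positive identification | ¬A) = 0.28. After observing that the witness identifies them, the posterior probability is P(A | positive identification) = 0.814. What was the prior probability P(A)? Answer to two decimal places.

Bayes' rule in odds form gives O(A|E) = O(A)·[P(E|A)/P(E|¬A)], hence O(A) = O(A|E)/LR.
Posterior odds = 0.814/(1−0.814) = 4.3763. LR = 0.63/0.28 = 2.2500.
Prior odds = 4.3763/2.2500 = 1.9450, so P(A) = 1.9450/(1+1.9450) ≈ 0.66.

P(A) = 0.66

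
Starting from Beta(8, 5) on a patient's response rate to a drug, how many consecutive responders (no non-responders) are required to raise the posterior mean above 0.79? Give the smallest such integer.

k = 11

After k responders and 0 non-responders the posterior is Beta(8+k, 5), with mean (8+k)/(8+5+k).
Set (8+k)/(13+k) > 0.79 and solve: k > (0.79·13 − 8)/(1 − 0.79) = 10.810.
The smallest integer exceeding 10.810 is 11, and checking k=11: (19)/(24) = 0.7917 > 0.79.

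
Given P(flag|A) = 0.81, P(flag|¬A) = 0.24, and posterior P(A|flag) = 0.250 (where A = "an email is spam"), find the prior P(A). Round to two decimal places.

P(A) = 0.09

Bayes' rule in odds form gives O(A|E) = O(A)·[P(E|A)/P(E|¬A)], hence O(A) = O(A|E)/LR.
Posterior odds = 0.250/(1−0.250) = 0.3333. LR = 0.81/0.24 = 3.3750.
Prior odds = 0.3333/3.3750 = 0.0988, so P(A) = 0.0988/(1+0.0988) ≈ 0.09.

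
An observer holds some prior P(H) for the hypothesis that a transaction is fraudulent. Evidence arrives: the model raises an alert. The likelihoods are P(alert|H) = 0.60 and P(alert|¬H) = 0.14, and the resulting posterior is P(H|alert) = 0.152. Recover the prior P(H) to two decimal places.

P(H) = 0.04

In odds form, posterior odds = prior odds × likelihood ratio, so prior odds = posterior odds ÷ LR.
Posterior odds = 0.152/(1−0.152) = 0.1792. LR = 0.60/0.14 = 4.2857.
Prior odds = 0.1792/4.2857 = 0.0418, so P(H) = 0.0418/(1+0.0418) ≈ 0.04.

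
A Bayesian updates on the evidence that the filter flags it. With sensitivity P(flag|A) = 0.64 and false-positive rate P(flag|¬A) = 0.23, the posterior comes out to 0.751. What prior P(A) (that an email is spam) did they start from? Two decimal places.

P(A) = 0.52

Bayes' rule in odds form gives O(A|E) = O(A)·[P(E|A)/P(E|¬A)], hence O(A) = O(A|E)/LR.
Posterior odds = 0.751/(1−0.751) = 3.0161. LR = 0.64/0.23 = 2.7826.
Prior odds = 3.0161/2.7826 = 1.0839, so P(A) = 1.0839/(1+1.0839) ≈ 0.52.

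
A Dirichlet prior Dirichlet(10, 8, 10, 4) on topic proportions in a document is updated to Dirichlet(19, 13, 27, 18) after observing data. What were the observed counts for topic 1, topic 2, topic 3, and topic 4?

counts (9, 5, 17, 14)

For a Dirichlet(α) prior with multinomial counts c, the posterior is Dirichlet(α + c) componentwise.
Counts are posterior − prior componentwise: 19−10=9, 13−8=5, 27−10=17, 18−4=14.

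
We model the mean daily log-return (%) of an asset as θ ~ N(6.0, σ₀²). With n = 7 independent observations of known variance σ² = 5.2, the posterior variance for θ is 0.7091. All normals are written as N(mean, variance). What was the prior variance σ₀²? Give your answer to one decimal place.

Posterior precision equals prior precision plus data precision: 1/σ_n² = 1/σ₀² + n/σ².
So 1/σ₀² = 1/0.7091 − 7/5.2 = 1.410238 − 1.346154 = 0.064084.
Hence σ₀² = 1/0.064084 ≈ 15.6.

σ₀² = 15.6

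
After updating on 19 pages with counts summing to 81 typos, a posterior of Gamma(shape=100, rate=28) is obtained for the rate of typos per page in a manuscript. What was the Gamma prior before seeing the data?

Gamma(shape=19, rate=9)

Gamma–Poisson conjugacy: posterior shape = α + Σxᵢ, posterior rate = β + n.
So α = 100 − 81 = 19 and β = 28 − 19 = 9.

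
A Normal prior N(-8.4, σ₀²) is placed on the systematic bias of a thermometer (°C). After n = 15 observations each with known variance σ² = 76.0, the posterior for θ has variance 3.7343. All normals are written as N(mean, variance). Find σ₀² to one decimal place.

σ₀² = 14.2

Posterior precision equals prior precision plus data precision: 1/σ_n² = 1/σ₀² + n/σ².
So 1/σ₀² = 1/3.7343 − 15/76.0 = 0.267788 − 0.197368 = 0.070420.
Hence σ₀² = 1/0.070420 ≈ 14.2.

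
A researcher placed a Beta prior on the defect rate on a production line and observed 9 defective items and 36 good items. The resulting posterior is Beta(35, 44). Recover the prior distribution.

Beta is conjugate to the binomial likelihood: posterior = Beta(a+s, b+f).
Subtract the data counts: 35−9=26, 44−36=8.

Beta(26, 8)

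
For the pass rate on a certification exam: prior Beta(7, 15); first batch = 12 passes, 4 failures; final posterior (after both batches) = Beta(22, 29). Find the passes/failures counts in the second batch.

Because Beta–binomial updating is additive in the counts, the combined data contributed (α_post−α_prior, β_post−β_prior) successes and failures.
Total across both batches: 22−7=15 passes, 29−15=14 failures.
Subtract the first batch: 15−12=3 passes and 14−4=10 failures.

3 passes and 10 failures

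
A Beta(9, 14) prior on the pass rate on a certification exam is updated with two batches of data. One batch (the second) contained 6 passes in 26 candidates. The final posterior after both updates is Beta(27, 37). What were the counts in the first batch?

Sequential conjugate updates are equivalent to a single update on the pooled data, so total successes = posterior α − prior α and total failures = posterior β − prior β.
Total across both batches: 27−9=18 passes, 37−14=23 failures.
Subtract the second batch: 18−6=12 passes and 23−20=3 failures.

12 passes and 3 failures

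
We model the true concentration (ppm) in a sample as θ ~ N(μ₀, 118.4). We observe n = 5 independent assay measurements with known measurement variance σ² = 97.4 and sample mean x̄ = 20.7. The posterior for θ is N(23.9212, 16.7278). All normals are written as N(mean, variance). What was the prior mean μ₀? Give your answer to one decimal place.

μ₀ = 43.5

With known observation variance, the Normal–Normal posterior has precision τ_n = τ₀ + n/σ² and mean μ_n = (τ₀μ₀ + (n/σ²)x̄)/τ_n.
Here τ₀ = 1/118.4 = 0.008446 and τ_data = 5/97.4 = 0.051335, so τ_n = 0.059781.
Rearranging for μ₀: μ₀ = (μ_n·τ_n − τ_data·x̄)/τ₀ = (23.9212·0.059781 − 0.051335·20.7) / 0.008446 = 0.367399/0.008446 ≈ 43.5.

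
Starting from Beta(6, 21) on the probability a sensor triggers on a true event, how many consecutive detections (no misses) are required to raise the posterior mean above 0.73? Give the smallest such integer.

k = 51

After k detections and 0 misses the posterior is Beta(6+k, 21), with mean (6+k)/(6+21+k).
Set (6+k)/(27+k) > 0.73 and solve: k > (0.73·27 − 6)/(1 − 0.73) = 50.778.
The smallest integer exceeding 50.778 is 51.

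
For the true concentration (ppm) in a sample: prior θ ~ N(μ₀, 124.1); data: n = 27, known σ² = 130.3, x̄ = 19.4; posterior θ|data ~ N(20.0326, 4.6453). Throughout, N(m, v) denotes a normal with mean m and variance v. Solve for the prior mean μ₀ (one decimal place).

With known observation variance, the Normal–Normal posterior has precision τ_n = τ₀ + n/σ² and mean μ_n = (τ₀μ₀ + (n/σ²)x̄)/τ_n.
Here τ₀ = 1/124.1 = 0.008058 and τ_data = 27/130.3 = 0.207214, so τ_n = 0.215272.
Rearranging for μ₀: μ₀ = (μ_n·τ_n − τ_data·x̄)/τ₀ = (20.0326·0.215272 − 0.207214·19.4) / 0.008058 = 0.292506/0.008058 ≈ 36.3.

μ₀ = 36.3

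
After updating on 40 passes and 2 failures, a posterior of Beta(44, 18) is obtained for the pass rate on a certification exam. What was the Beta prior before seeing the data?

A Beta(α, β) prior with s successes and f failures in binomial data gives a Beta(α+s, β+f) posterior.
Subtract the data counts: 44−40=4, 18−2=16.

Beta(4, 16)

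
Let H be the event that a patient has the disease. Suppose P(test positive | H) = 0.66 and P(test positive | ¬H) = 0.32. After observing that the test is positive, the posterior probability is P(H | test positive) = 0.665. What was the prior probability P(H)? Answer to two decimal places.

Bayes' rule in odds form gives O(H|E) = O(H)·[P(E|H)/P(E|¬H)], hence O(H) = O(H|E)/LR.
Posterior odds = 0.665/(1−0.665) = 1.9851. LR = 0.66/0.32 = 2.0625.
Prior odds = 1.9851/2.0625 = 0.9625, so P(H) = 0.9625/(1+0.9625) ≈ 0.49.

P(H) = 0.49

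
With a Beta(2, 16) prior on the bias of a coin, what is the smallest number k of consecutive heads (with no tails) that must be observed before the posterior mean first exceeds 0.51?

k = 15

After k heads and 0 tails the posterior is Beta(2+k, 16), with mean (2+k)/(2+16+k).
Set (2+k)/(18+k) > 0.51 and solve: k > (0.51·18 − 2)/(1 − 0.51) = 14.653.
The smallest integer exceeding 14.653 is 15.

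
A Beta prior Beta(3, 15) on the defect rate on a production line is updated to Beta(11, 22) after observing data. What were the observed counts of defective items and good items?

8 defective items and 7 good items

Beta is conjugate to the binomial likelihood: posterior = Beta(α+s, β+f).
So s = 11 − 3 = 8 and f = 22 − 15 = 7.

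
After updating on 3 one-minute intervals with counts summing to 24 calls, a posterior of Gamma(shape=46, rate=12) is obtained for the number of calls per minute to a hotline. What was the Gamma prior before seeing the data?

Gamma(shape=22, rate=9)

A Gamma(α, β) prior (rate parametrization) on a Poisson rate with n observations summing to S gives posterior Gamma(α+S, β+n).
So α = 46 − 24 = 22 and β = 12 − 3 = 9.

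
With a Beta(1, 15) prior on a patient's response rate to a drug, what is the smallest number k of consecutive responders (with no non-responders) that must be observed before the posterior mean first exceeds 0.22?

After k responders and 0 non-responders the posterior is Beta(1+k, 15), with mean (1+k)/(1+15+k).
Set (1+k)/(16+k) > 0.22 and solve: k > (0.22·16 − 1)/(1 − 0.22) = 3.231.
The smallest integer exceeding 3.231 is 4.

k = 4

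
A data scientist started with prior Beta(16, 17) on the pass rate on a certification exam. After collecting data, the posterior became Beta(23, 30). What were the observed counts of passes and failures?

Beta is conjugate to the binomial likelihood: posterior = Beta(a+s, b+f).
Match parameters: s=23−16=7, f=30−17=13.

7 passes and 13 failures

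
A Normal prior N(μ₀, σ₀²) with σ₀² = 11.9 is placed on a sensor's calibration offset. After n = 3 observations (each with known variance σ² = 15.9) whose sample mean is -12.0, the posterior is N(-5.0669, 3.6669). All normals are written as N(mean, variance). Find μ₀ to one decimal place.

The posterior mean is a precision-weighted average: μ_n = (τ₀μ₀ + τ_data·x̄)/(τ₀+τ_data), with τ₀=1/σ₀² and τ_data=n/σ².
Here τ₀ = 1/11.9 = 0.084034 and τ_data = 3/15.9 = 0.188679, so τ_n = 0.272713.
Rearranging for μ₀: μ₀ = (μ_n·τ_n − τ_data·x̄)/τ₀ = (-5.0669·0.272713 − 0.188679·-12.0) / 0.084034 = 0.882339/0.084034 ≈ 10.5.

μ₀ = 10.5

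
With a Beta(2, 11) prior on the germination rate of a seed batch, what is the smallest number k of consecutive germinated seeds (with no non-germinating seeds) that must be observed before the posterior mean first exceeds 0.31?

After k germinated seeds and 0 non-germinating seeds the posterior is Beta(2+k, 11), with mean (2+k)/(2+11+k).
Set (2+k)/(13+k) > 0.31 and solve: k > (0.31·13 − 2)/(1 − 0.31) = 2.942.
The smallest integer exceeding 2.942 is 3.

k = 3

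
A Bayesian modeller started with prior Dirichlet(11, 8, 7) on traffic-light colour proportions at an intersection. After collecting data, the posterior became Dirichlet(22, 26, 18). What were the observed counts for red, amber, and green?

For a Dirichlet(α) prior with multinomial counts c, the posterior is Dirichlet(α + c) componentwise.
Counts are posterior − prior componentwise: 22−11=11, 26−8=18, 18−7=11.

counts (11, 18, 11)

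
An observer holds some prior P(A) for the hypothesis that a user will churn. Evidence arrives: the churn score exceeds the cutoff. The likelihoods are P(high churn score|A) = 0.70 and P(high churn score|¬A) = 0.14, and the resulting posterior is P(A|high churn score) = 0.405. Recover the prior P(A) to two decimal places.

In odds form, posterior odds = prior odds × likelihood ratio, so prior odds = posterior odds ÷ LR.
Posterior odds = 0.405/(1−0.405) = 0.6807. LR = 0.70/0.14 = 5.0000.
Prior odds = 0.6807/5.0000 = 0.1361, so P(A) = 0.1361/(1+0.1361) ≈ 0.12.

P(A) = 0.12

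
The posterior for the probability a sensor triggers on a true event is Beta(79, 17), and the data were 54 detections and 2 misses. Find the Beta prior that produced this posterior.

Beta is conjugate to the binomial likelihood: posterior = Beta(α+s, β+f).
Subtract the data counts: 79−54=25, 17−2=15.

Beta(25, 15)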